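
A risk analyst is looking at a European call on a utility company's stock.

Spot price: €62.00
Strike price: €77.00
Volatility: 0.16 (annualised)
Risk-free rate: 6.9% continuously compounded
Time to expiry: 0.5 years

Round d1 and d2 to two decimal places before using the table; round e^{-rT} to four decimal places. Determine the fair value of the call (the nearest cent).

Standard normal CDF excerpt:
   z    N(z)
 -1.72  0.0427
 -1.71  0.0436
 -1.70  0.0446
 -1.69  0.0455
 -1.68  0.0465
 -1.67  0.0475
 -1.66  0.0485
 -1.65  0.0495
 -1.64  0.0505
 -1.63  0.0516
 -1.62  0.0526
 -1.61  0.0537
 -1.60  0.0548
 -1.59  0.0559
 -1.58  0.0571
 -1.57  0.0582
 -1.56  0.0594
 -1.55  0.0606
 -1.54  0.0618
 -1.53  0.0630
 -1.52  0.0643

T = 0.5;  σ√T = 0.1131
ln(S/K) + (r + σ²/2)T = ln(62/77) + (0.069 + 0.16²/2)·0.5 = -0.2167 + 0.0409 = -0.1758
d₁ = -0.1758 / 0.1131 = -1.5536 ≈ -1.55
d₂ = d₁ − σ√T = -1.5536 − 0.1131 = -1.6667 ≈ -1.67
e^(−rT) = e^(−0.069·0.5) = 0.9661
C = 62·N(-1.55) − 77·0.9661·N(-1.67) = 62·0.0606 − 77·0.9661·0.0475 = 3.7572 − 3.5335 = 0.2237

€0.22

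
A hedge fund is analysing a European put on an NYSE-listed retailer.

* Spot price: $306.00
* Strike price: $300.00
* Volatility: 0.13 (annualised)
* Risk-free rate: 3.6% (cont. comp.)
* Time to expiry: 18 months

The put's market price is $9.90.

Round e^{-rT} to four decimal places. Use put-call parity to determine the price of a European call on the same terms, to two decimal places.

exp(−rT) = exp(−0.036·1.5) = 0.9474
Put-call parity: C − P = S − K·e^(−rT) = 306 − 300·0.9474 = 306 − 284.2200 = 21.7800
C = P + (C − P) = 9.90 + (21.7800) = 31.6800

$31.68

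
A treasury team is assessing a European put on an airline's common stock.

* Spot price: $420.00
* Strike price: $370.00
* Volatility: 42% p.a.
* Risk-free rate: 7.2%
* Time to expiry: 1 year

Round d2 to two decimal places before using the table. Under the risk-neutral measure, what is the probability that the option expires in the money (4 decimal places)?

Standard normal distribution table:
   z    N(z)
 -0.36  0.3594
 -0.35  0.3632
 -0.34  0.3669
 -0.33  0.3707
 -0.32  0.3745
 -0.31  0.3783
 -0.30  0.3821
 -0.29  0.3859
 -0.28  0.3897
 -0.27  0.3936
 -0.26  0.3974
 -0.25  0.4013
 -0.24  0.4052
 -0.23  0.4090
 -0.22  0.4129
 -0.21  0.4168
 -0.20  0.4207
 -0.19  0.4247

0.3974

T = 1;  σ√T = 0.4200
d₁ = [ln(420/370) + (0.072 + ½·0.42²)·1] / (σ√T) = (0.1268 + 0.1602) / 0.4200 = 0.6832 → 0.68
d₂ = 0.6832 − 0.4200 = 0.2632 → 0.26
Pr(exercise) under Q = N(−d₂) = N(-0.26) = 0.3974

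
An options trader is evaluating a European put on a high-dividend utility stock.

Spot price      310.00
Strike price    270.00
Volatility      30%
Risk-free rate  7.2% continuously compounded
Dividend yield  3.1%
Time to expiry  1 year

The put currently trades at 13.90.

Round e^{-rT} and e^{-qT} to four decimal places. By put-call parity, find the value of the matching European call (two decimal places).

exp(−qT) = exp(−0.031·1) = 0.9695;  exp(−rT) = exp(−0.072·1) = 0.9305
Put-call parity: C − P = S·e^(−qT) − K·e^(−rT) = 310·0.9695 − 270·0.9305 = 300.5450 − 251.2350 = 49.3100
C = P + (C − P) = 13.90 + (49.3100) = 63.2100

63.21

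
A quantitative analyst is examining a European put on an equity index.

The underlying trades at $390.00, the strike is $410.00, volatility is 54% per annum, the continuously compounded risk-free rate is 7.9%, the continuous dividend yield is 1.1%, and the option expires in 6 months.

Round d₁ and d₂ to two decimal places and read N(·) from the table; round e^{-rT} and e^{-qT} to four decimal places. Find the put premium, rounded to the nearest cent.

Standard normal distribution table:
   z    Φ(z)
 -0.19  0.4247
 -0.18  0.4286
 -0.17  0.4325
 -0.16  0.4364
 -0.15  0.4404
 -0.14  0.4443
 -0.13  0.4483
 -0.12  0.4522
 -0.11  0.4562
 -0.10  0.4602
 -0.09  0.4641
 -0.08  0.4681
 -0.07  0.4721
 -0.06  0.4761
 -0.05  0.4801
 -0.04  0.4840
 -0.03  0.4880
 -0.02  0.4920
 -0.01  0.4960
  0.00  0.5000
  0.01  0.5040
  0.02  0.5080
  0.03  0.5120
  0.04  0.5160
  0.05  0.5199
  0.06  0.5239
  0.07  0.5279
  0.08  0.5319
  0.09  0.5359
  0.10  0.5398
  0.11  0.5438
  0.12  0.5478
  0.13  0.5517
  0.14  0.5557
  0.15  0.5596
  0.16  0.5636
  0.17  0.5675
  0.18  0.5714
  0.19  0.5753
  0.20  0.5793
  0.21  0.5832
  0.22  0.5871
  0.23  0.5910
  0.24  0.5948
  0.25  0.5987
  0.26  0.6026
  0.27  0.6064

T = 0.5;  σ√T = 0.3818
d₁ = [ln(390/410) + (0.079 − 0.011 + 0.54²/2)·0.5] / 0.3818 = [-0.0500 + 0.1069] / 0.3818 = 0.1490 ⇒ 0.15
d₂ = d₁ − σ√T = 0.1490 − 0.3818 = -0.2328 ⇒ -0.23
e^(−qT) = e^(−0.011·0.5) = 0.9945;  e^(−rT) = e^(−0.079·0.5) = 0.9613
P = 410·0.9613·N(0.23) − 390·0.9945·N(-0.15) = 410·0.9613·0.5910 − 390·0.9945·0.4404 = 232.9326 − 170.8113 = 62.1213

$62.12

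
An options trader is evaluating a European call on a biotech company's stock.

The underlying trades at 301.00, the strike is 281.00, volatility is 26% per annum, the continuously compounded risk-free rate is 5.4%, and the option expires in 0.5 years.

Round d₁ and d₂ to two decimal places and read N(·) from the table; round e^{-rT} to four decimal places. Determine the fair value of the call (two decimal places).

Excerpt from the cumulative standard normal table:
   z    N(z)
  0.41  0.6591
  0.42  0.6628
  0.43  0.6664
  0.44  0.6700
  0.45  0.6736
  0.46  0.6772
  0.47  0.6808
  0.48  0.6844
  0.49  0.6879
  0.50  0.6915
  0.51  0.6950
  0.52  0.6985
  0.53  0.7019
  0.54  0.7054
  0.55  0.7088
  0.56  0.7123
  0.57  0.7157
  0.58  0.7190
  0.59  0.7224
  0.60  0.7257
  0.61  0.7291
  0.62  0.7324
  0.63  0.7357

37.18

σ√T = 0.26 × 0.7071 = 0.1838
d₁ = [ln(301/281) + (0.054 + ½·0.26²)·0.5] / (σ√T) = (0.0688 + 0.0439) / 0.1838 = 0.6128 ≈ 0.61
d₂ = 0.6128 − 0.1838 = 0.4289 ≈ 0.43
exp(−rT) = exp(−0.054·0.5) = 0.9734
N(d₁) = N(0.61) = 0.7291;  N(d₂) = N(0.43) = 0.6664
C = 301·0.7291 − 281·0.9734·0.6664 = 219.4591 − 182.2773 = 37.1818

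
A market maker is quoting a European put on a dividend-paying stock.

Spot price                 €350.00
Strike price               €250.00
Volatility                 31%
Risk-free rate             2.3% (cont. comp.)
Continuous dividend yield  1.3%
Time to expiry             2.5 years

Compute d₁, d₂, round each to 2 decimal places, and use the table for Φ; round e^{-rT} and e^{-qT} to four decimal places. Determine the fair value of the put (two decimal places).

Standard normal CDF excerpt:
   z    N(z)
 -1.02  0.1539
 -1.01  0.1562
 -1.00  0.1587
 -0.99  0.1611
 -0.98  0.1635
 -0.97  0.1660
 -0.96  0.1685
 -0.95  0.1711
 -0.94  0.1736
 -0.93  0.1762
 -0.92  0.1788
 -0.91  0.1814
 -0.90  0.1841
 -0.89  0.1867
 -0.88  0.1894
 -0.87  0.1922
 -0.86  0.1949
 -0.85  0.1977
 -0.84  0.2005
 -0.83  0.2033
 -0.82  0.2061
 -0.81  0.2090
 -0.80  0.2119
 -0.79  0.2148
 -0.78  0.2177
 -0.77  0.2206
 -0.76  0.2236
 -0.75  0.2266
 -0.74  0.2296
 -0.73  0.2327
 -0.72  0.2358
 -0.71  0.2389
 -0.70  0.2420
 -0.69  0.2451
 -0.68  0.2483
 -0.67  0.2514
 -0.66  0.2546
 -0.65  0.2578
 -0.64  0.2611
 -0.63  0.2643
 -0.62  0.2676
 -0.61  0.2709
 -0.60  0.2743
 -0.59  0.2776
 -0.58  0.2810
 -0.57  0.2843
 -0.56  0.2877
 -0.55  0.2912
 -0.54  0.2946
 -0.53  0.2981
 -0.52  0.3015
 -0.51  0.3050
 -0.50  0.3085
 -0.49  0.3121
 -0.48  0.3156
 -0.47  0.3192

€18.27

T = 2.5;  σ√T = 0.4902
ln(S/K) + (r − q + σ²/2)T = ln(350/250) + (0.023 − 0.013 + 0.31²/2)·2.5 = 0.3365 + 0.1451 = 0.4816
d₁ = 0.4816 / 0.4902 = 0.9825 which rounds to 0.98
d₂ = d₁ − σ√T = 0.9825 − 0.4902 = 0.4924 which rounds to 0.49
exp(−qT) = exp(−0.013·2.5) = 0.9680;  exp(−rT) = exp(−0.023·2.5) = 0.9441
N(−d₂) = N(-0.49) = 0.3121;  N(−d₁) = N(-0.98) = 0.1635
P = 250·0.9441·0.3121 − 350·0.9680·0.1635 = 73.6634 − 55.3938 = 18.2696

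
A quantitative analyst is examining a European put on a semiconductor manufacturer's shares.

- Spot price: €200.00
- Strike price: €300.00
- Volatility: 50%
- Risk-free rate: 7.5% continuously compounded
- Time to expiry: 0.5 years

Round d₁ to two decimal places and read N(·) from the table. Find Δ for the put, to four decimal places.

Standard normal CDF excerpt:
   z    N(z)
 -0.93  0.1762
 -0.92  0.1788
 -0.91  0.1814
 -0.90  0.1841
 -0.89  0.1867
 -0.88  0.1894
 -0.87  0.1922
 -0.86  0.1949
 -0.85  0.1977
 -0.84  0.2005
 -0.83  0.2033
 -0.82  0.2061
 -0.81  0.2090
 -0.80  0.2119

σ√T = 0.5 × 0.7071 = 0.3536
d₁ = [ln(200/300) + (0.075 + 0.5²/2)·0.5] / 0.3536 = [-0.4055 + 0.1000] / 0.3536 = -0.8640 which rounds to -0.86
N(d₁) = N(-0.86) = 0.1949
Δ_put = N(d₁) − 1 = 0.1949 − 1 = -0.8051

-0.8051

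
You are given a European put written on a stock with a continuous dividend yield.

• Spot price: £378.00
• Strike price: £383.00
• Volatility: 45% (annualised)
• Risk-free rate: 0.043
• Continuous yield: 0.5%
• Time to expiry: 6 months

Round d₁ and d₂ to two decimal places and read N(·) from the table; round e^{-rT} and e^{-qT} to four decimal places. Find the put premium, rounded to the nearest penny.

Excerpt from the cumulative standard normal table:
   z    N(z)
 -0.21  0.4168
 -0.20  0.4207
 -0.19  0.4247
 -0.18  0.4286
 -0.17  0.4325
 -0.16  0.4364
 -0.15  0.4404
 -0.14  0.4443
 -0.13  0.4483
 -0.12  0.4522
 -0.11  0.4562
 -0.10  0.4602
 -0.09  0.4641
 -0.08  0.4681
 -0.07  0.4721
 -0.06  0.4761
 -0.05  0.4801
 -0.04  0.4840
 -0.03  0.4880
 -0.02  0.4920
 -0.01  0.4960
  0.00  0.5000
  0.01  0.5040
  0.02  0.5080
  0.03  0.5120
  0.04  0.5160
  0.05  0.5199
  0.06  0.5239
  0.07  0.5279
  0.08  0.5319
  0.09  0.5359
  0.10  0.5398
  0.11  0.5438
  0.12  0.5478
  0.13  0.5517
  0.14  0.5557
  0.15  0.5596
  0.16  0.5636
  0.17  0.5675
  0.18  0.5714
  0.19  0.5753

T = 0.5;  σ√T = 0.3182
d₁ = [ln(378/383) + (0.043 − 0.005 + 0.45²/2)·0.5] / 0.3182 = [-0.0131 + 0.0696] / 0.3182 = 0.1775 ≈ 0.18
d₂ = d₁ − σ√T = 0.1775 − 0.3182 = -0.1407 ≈ -0.14
e^(−qT) = e^(−0.005·0.5) = 0.9975;  e^(−rT) = e^(−0.043·0.5) = 0.9787
P = 383·0.9787·N(0.14) − 378·0.9975·N(-0.18) = 383·0.9787·0.5557 − 378·0.9975·0.4286 = 208.2998 − 161.6058 = 46.6940

£46.69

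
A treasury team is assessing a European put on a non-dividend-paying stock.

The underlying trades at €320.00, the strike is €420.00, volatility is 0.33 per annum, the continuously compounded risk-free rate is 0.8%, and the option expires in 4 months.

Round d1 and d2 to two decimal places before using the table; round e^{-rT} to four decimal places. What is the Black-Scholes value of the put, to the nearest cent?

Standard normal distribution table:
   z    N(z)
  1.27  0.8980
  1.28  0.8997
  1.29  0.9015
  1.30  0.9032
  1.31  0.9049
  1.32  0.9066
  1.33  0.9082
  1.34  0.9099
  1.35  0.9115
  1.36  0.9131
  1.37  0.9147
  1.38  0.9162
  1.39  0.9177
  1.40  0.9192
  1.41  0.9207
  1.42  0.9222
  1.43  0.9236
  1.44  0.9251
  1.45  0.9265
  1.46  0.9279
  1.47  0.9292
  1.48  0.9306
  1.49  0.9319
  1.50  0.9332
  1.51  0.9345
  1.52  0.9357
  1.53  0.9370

σ√T = 0.33·√0.3333 = 0.1905
d₁ = [ln(320/420) + (0.008 + 0.33²/2)·0.3333] / 0.1905 = [-0.2719 + 0.0208] / 0.1905 = -1.3180 which rounds to -1.32
d₂ = d₁ − σ√T = -1.3180 − 0.1905 = -1.5085 which rounds to -1.51
e^(−rT) = e^(−0.008·0.3333) = 0.9973
N(−d₂) = N(1.51) = 0.9345;  N(−d₁) = N(1.32) = 0.9066
P = 420·0.9973·0.9345 − 320·0.9066 = 391.4303 − 290.1120 = 101.3183

€101.32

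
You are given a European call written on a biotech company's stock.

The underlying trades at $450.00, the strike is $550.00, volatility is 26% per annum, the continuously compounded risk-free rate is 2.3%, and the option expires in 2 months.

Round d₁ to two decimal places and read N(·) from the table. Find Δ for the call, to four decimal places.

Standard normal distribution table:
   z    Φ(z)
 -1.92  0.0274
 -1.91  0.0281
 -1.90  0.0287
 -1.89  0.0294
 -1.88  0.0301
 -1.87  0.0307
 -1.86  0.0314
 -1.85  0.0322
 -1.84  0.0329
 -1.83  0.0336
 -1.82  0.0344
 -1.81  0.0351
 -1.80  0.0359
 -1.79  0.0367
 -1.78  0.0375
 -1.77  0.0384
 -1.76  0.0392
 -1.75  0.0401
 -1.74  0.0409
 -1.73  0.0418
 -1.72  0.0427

0.0359

σ√T = 0.26 × 0.4082 = 0.1061
ln(S/K) + (r + σ²/2)T = ln(450/550) + (0.023 + 0.26²/2)·0.1667 = -0.2007 + 0.0095 = -0.1912
d₁ = -0.1912 / 0.1061 = -1.8014 which rounds to -1.80
N(d₁) = N(-1.80) = 0.0359
Δ_call = N(d₁) = 0.0359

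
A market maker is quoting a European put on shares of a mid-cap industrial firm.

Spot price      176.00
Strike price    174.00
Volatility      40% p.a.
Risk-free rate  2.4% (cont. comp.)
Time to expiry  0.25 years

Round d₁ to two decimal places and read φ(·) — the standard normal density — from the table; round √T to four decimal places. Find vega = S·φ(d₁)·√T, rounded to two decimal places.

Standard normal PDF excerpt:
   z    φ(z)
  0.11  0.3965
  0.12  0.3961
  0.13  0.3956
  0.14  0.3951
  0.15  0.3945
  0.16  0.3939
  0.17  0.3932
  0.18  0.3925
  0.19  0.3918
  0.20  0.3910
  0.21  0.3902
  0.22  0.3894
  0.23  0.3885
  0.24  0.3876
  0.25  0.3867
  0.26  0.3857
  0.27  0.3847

34.48

T = 0.25;  σ√T = 0.2000
d₁ = [ln(176/174) + (0.024 + ½·0.4²)·0.25] / (σ√T) = (0.0114 + 0.0260) / 0.2000 = 0.1871 ≈ 0.19
√T = √0.25 = 0.5000
φ(d₁) = φ(0.19) = 0.3918
vega = S·φ(d₁)·√T = 176·0.3918·0.5000 = 34.4784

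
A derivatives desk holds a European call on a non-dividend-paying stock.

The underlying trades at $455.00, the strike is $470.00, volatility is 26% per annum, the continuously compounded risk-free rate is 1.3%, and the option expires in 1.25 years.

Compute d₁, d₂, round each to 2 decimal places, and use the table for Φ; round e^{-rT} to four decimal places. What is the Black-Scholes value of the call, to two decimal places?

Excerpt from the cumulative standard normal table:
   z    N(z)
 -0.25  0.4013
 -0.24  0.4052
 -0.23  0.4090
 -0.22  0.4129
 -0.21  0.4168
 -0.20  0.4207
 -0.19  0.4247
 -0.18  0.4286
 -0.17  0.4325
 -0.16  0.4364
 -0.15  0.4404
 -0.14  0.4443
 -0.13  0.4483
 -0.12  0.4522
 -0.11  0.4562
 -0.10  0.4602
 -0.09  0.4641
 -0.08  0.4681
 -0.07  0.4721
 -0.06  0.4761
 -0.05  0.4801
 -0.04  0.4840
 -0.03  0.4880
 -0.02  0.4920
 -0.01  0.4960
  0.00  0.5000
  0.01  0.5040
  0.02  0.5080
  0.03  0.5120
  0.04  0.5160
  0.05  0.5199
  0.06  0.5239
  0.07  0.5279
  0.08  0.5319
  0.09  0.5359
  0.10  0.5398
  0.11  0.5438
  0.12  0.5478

T = 1.25;  σ√T = 0.2907
d₁ = [ln(455/470) + (0.013 + 0.26²/2)·1.25] / 0.2907 = [-0.0324 + 0.0585] / 0.2907 = 0.0897 ≈ 0.09
d₂ = d₁ − σ√T = 0.0897 − 0.2907 = -0.2010 ≈ -0.20
e^(−rT) = e^(−0.013·1.25) = 0.9839
N(d₁) = N(0.09) = 0.5359;  N(d₂) = N(-0.20) = 0.4207
C = 455·0.5359 − 470·0.9839·0.4207 = 243.8345 − 194.5456 = 49.2889

$49.29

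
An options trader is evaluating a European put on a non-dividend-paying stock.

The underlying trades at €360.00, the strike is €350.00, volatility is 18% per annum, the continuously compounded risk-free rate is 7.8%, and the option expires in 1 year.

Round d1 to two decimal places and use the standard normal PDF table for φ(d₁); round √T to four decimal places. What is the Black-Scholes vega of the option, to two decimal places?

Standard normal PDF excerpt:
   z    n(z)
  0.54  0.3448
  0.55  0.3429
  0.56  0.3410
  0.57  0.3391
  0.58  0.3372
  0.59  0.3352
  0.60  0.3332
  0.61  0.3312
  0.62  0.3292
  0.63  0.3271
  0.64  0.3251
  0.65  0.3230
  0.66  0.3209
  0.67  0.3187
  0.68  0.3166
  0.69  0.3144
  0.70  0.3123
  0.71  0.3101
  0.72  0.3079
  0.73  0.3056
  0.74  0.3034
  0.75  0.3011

σ√T = 0.18 × 1.0000 = 0.1800
ln(S/K) + (r + σ²/2)T = ln(360/350) + (0.078 + 0.18²/2)·1 = 0.0282 + 0.0942 = 0.1224
d₁ = 0.1224 / 0.1800 = 0.6798 ≈ 0.68
√T = √1 = 1.0000
φ(d₁) = φ(0.68) = 0.3166
vega = S·φ(d₁)·√T = 360·0.3166·1.0000 = 113.9760
(Call and put vega coincide under Black-Scholes.)

113.98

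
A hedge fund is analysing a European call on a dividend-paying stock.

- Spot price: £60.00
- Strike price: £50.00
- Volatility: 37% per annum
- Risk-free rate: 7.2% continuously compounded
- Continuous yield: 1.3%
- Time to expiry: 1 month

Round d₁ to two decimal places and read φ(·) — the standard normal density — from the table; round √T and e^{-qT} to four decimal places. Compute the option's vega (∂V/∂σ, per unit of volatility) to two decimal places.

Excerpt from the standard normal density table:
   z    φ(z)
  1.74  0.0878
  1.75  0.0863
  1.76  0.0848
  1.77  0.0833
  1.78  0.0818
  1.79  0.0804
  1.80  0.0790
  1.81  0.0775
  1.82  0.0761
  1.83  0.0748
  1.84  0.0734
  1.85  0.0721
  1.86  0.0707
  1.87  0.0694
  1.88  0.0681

T = 0.08333;  σ√T = 0.1068
d₁ = [ln(60/50) + (0.072 − 0.013 + 0.37²/2)·0.08333] / 0.1068 = [0.1823 + 0.0106] / 0.1068 = 1.8064 ≈ 1.81
√T = √0.08333 = 0.2887
φ(d₁) = φ(1.81) = 0.0775
exp(−qT) = exp(−0.013·0.08333) = 0.9989
vega = S·exp(−qT)·φ(d₁)·√T = 60·0.9989·0.0775·0.2887 = 1.3410

1.34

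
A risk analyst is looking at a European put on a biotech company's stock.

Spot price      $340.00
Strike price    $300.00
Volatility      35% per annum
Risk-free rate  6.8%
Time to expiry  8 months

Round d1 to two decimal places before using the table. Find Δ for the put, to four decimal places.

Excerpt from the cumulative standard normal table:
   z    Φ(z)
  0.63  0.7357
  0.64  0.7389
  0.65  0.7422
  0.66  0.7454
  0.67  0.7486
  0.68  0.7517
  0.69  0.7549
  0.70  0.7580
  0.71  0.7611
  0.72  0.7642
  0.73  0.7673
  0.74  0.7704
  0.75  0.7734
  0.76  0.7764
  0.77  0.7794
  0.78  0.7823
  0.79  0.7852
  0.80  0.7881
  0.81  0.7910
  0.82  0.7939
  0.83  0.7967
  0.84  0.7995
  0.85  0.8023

-0.2296

σ√T = 0.35 × 0.8165 = 0.2858
d₁ = [ln(340/300) + (0.068 + 0.35²/2)·0.6667] / 0.2858 = [0.1252 + 0.0862] / 0.2858 = 0.7395 ≈ 0.74
N(d₁) = N(0.74) = 0.7704
Δ_put = N(d₁) − 1 = 0.7704 − 1 = -0.2296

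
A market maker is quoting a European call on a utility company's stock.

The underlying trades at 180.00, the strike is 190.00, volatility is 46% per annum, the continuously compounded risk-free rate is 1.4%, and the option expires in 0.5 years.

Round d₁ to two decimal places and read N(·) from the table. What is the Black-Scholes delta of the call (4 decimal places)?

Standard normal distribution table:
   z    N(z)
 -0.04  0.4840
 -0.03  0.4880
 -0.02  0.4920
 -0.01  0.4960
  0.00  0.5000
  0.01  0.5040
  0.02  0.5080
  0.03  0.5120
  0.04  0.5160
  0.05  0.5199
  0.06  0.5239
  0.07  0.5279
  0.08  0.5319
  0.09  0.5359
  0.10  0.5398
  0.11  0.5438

0.5080

T = 0.5;  σ√T = 0.3253
d₁ = [ln(180/190) + (0.014 + ½·0.46²)·0.5] / (σ√T) = (-0.0541 + 0.0599) / 0.3253 = 0.0179 ≈ 0.02
N(d₁) = N(0.02) = 0.5080
Δ_call = N(d₁) = 0.5080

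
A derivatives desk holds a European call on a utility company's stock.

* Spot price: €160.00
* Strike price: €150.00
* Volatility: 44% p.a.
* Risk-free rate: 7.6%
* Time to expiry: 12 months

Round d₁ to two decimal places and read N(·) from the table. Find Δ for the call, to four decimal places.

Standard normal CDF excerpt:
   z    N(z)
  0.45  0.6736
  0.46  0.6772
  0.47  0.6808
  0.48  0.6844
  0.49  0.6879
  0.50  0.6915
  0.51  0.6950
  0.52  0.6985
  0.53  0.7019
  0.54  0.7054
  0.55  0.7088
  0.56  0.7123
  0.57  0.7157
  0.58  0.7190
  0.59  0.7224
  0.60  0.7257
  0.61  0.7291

T = 1;  σ√T = 0.4400
d₁ = [ln(160/150) + (0.076 + 0.44²/2)·1] / 0.4400 = [0.0645 + 0.1728] / 0.4400 = 0.5394 ≈ 0.54
N(d₁) = N(0.54) = 0.7054
Δ_call = N(d₁) = 0.7054

0.7054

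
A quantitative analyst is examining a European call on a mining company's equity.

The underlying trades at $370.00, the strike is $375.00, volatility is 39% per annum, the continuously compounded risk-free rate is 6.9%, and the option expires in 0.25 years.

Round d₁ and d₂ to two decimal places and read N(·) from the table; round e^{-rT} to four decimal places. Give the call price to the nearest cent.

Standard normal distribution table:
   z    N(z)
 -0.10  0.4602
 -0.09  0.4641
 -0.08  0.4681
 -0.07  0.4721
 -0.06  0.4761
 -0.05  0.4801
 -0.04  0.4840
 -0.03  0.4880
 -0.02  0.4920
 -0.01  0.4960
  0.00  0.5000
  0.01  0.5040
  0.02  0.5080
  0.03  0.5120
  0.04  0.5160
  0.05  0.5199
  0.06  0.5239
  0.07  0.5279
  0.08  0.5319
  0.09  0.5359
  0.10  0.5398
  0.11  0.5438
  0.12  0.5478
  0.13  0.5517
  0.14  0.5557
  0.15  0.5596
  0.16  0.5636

$30.15

σ√T = 0.39·√0.25 = 0.1950
d₁ = [ln(370/375) + (0.069 + 0.39²/2)·0.25] / 0.1950 = [-0.0134 + 0.0363] / 0.1950 = 0.1171 which rounds to 0.12
d₂ = d₁ − σ√T = 0.1171 − 0.1950 = -0.0779 which rounds to -0.08
e^(−rT) = e^(−0.069·0.25) = 0.9829
N(d₁) = N(0.12) = 0.5478;  N(d₂) = N(-0.08) = 0.4681
C = 370·0.5478 − 375·0.9829·0.4681 = 202.6860 − 172.5358 = 30.1502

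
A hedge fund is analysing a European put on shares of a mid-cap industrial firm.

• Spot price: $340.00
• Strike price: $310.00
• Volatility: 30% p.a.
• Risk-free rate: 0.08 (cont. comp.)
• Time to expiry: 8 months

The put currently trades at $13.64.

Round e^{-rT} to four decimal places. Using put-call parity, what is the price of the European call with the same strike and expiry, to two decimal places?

$59.73

exp(−rT) = exp(−0.08·0.6667) = 0.9481
Put-call parity: C − P = S − K·e^(−rT) = 340 − 310·0.9481 = 340 − 293.9110 = 46.0890
C = P + (C − P) = 13.64 + (46.0890) = 59.7290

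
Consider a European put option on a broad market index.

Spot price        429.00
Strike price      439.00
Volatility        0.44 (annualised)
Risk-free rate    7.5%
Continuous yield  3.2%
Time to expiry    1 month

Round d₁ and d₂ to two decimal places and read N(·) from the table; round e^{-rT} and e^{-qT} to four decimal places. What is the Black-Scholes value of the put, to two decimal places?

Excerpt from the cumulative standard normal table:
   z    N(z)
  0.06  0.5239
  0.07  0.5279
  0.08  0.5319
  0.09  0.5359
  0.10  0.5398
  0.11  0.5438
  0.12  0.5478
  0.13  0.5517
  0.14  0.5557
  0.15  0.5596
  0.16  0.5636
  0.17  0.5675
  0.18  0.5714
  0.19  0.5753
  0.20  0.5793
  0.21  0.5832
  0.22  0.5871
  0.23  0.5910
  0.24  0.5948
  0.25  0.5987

σ√T = 0.44 × 0.2887 = 0.1270
d₁ = [ln(429/439) + (0.075 − 0.032 + 0.44²/2)·0.08333] / 0.1270 = [-0.0230 + 0.0116] / 0.1270 = -0.0897 ≈ -0.09
d₂ = d₁ − σ√T = -0.0897 − 0.1270 = -0.2167 ≈ -0.22
exp(−qT) = exp(−0.032·0.08333) = 0.9973;  exp(−rT) = exp(−0.075·0.08333) = 0.9938
N(−d₂) = N(0.22) = 0.5871;  N(−d₁) = N(0.09) = 0.5359
P = 439·0.9938·0.5871 − 429·0.9973·0.5359 = 256.1389 − 229.2804 = 26.8586

26.86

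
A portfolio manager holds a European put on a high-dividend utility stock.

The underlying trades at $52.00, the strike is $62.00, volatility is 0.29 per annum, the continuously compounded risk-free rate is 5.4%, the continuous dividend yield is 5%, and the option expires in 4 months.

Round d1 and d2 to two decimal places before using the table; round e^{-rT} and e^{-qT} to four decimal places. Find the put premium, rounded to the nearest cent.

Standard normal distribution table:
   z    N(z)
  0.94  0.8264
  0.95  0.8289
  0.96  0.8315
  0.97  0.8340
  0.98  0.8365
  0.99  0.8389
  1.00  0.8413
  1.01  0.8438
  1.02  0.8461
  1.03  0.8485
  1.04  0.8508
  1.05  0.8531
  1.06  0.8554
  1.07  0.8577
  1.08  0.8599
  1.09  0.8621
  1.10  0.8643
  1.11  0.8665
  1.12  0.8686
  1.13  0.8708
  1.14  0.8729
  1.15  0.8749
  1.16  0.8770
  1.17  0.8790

$10.50

T = 0.3333;  σ√T = 0.1674
d₁ = [ln(52/62) + (0.054 − 0.05 + 0.29²/2)·0.3333] / 0.1674 = [-0.1759 + 0.0153] / 0.1674 = -0.9588 which rounds to -0.96
d₂ = d₁ − σ√T = -0.9588 − 0.1674 = -1.1263 which rounds to -1.13
e^(−qT) = e^(−0.05·0.3333) = 0.9835;  e^(−rT) = e^(−0.054·0.3333) = 0.9822
N(−d₂) = N(1.13) = 0.8708;  N(−d₁) = N(0.96) = 0.8315
P = 62·0.9822·0.8708 − 52·0.9835·0.8315 = 53.0286 − 42.5246 = 10.5040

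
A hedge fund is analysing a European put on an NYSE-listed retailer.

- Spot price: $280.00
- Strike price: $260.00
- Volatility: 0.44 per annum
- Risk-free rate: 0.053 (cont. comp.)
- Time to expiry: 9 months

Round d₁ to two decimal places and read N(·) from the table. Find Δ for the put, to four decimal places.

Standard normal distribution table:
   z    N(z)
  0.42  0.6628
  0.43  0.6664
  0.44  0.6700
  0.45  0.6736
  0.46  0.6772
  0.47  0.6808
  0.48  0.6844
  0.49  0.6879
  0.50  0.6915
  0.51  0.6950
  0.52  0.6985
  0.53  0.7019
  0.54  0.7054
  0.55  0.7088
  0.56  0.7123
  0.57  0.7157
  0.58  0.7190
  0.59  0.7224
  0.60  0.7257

T = 0.75;  σ√T = 0.3811
ln(S/K) + (r + σ²/2)T = ln(280/260) + (0.053 + 0.44²/2)·0.75 = 0.0741 + 0.1123 = 0.1865
d₁ = 0.1865 / 0.3811 = 0.4893 → 0.49
N(d₁) = N(0.49) = 0.6879
Δ_put = N(d₁) − 1 = 0.6879 − 1 = -0.3121

-0.3121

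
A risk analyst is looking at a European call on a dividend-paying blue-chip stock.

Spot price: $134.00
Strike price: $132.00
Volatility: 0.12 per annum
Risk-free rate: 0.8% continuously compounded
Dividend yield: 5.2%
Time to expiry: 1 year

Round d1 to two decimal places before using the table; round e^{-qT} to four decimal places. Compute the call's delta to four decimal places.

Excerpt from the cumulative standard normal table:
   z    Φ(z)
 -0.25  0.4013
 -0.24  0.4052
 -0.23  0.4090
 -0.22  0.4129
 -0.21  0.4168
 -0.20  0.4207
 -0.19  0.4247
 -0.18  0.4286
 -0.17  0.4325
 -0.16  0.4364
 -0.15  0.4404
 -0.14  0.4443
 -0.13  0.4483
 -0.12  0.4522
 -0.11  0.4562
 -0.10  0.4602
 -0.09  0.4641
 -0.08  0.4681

σ√T = 0.12 × 1.0000 = 0.1200
d₁ = [ln(134/132) + (0.008 − 0.052 + ½·0.12²)·1] / (σ√T) = (0.0150 − 0.0368) / 0.1200 = -0.1814 ≈ -0.18
N(d₁) = N(-0.18) = 0.4286
Δ_call = exp(−qT)·N(d₁) = 0.9493·0.4286 = 0.4069

0.4069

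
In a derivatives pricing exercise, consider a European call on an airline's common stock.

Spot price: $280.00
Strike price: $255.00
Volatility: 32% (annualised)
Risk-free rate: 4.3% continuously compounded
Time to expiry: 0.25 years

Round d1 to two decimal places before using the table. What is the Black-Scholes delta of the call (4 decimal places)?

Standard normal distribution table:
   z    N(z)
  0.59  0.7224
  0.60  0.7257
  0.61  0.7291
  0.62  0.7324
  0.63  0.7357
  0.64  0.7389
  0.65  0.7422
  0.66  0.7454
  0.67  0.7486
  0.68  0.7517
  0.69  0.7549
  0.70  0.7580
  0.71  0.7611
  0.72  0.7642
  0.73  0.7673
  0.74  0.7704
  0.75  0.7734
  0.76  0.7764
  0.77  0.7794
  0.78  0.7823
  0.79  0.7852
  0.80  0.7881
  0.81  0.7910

0.7673

σ√T = 0.32 × 0.5000 = 0.1600
ln(S/K) + (r + σ²/2)T = ln(280/255) + (0.043 + 0.32²/2)·0.25 = 0.0935 + 0.0236 = 0.1171
d₁ = 0.1171 / 0.1600 = 0.7317 which rounds to 0.73
N(d₁) = N(0.73) = 0.7673
Δ_call = N(d₁) = 0.7673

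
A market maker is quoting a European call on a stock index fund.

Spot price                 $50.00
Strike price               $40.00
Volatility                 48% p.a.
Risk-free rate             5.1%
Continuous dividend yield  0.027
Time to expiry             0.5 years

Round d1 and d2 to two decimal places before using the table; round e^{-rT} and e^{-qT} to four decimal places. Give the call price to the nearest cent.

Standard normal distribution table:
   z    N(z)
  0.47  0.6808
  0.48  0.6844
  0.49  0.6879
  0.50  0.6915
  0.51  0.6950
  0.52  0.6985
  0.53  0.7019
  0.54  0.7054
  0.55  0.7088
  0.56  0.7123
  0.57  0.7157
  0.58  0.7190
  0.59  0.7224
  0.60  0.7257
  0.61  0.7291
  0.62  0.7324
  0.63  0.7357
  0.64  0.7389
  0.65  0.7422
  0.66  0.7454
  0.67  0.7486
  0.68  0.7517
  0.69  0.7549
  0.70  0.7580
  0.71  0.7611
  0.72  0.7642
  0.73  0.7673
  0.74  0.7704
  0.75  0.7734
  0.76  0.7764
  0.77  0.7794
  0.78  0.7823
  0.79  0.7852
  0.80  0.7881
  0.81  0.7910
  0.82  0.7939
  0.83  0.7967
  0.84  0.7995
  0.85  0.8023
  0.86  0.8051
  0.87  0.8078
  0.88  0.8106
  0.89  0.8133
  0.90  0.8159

$12.48

σ√T = 0.48 × 0.7071 = 0.3394
d₁ = [ln(50/40) + (0.051 − 0.027 + 0.48²/2)·0.5] / 0.3394 = [0.2231 + 0.0696] / 0.3394 = 0.8625 ⇒ 0.86
d₂ = d₁ − σ√T = 0.8625 − 0.3394 = 0.5231 ⇒ 0.52
e^(−qT) = e^(−0.027·0.5) = 0.9866;  e^(−rT) = e^(−0.051·0.5) = 0.9748
N(d₁) = N(0.86) = 0.8051;  N(d₂) = N(0.52) = 0.6985
C = 50·0.9866·0.8051 − 40·0.9748·0.6985 = 39.7156 − 27.2359 = 12.4797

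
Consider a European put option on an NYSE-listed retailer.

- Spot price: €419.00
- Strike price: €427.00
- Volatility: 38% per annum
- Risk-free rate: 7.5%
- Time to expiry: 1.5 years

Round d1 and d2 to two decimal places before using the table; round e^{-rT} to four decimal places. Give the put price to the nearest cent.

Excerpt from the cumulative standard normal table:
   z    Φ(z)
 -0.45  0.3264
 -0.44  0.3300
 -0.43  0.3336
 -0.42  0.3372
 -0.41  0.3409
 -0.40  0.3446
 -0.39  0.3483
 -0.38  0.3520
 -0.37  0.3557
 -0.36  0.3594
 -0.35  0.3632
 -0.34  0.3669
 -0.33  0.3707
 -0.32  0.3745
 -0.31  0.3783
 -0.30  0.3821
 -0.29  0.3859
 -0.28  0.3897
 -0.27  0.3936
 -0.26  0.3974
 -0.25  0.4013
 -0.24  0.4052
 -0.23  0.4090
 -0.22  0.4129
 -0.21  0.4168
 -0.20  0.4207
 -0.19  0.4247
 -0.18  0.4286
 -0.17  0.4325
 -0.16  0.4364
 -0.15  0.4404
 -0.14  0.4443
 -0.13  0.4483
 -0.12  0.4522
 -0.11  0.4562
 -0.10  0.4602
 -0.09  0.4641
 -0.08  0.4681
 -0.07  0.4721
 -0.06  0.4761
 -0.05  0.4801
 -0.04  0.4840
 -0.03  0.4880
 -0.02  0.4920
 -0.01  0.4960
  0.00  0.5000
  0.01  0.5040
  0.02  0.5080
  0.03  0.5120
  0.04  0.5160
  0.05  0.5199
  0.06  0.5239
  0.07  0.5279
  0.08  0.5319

T = 1.5;  σ√T = 0.4654
d₁ = [ln(419/427) + (0.075 + 0.38²/2)·1.5] / 0.4654 = [-0.0189 + 0.2208] / 0.4654 = 0.4338 ≈ 0.43
d₂ = d₁ − σ√T = 0.4338 − 0.4654 = -0.0316 ≈ -0.03
exp(−rT) = exp(−0.075·1.5) = 0.8936
N(−d₂) = N(0.03) = 0.5120;  N(−d₁) = N(-0.43) = 0.3336
P = 427·0.8936·0.5120 − 419·0.3336 = 195.3624 − 139.7784 = 55.5840

€55.58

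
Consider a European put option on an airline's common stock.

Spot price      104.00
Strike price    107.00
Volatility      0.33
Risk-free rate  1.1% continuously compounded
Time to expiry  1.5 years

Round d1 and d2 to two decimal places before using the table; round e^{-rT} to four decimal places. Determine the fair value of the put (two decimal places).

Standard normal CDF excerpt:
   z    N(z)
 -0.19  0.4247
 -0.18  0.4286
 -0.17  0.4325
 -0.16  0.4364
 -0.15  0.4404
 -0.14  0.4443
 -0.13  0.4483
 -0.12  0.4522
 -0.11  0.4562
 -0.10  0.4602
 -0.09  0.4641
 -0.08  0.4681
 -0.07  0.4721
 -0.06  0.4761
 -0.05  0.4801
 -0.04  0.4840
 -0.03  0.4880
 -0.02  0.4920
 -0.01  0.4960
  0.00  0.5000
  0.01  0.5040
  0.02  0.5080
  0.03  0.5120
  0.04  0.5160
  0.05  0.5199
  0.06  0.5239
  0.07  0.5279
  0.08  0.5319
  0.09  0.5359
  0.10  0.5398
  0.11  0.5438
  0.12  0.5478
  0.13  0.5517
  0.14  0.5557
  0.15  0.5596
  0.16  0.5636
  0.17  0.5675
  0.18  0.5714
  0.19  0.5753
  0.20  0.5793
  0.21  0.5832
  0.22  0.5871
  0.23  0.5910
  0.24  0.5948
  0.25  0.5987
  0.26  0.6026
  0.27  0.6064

σ√T = 0.33 × 1.2247 = 0.4042
d₁ = [ln(104/107) + (0.011 + 0.33²/2)·1.5] / 0.4042 = [-0.0284 + 0.0982] / 0.4042 = 0.1725 which rounds to 0.17
d₂ = d₁ − σ√T = 0.1725 − 0.4042 = -0.2316 which rounds to -0.23
e^(−rT) = e^(−0.011·1.5) = 0.9836
N(−d₂) = N(0.23) = 0.5910;  N(−d₁) = N(-0.17) = 0.4325
P = 107·0.9836·0.5910 − 104·0.4325 = 62.1999 − 44.9800 = 17.2199

17.22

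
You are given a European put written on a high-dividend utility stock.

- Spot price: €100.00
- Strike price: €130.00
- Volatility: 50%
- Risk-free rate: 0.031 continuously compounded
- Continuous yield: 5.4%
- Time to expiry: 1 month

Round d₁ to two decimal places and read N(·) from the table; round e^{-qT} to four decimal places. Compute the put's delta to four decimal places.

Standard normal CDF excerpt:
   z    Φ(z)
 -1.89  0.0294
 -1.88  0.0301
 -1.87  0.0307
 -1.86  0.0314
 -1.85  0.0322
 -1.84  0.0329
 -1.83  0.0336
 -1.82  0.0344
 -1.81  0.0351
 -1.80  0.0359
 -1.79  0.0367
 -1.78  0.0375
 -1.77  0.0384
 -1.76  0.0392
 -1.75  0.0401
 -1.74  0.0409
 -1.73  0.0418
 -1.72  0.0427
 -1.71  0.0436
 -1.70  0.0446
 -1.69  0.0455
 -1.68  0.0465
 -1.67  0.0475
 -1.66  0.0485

-0.9565

σ√T = 0.5 × 0.2887 = 0.1443
d₁ = [ln(100/130) + (0.031 − 0.054 + 0.5²/2)·0.08333] / 0.1443 = [-0.2624 + 0.0085] / 0.1443 = -1.7588 → -1.76
N(d₁) = N(-1.76) = 0.0392
Δ_put = e^(−qT)·(N(d₁) − 1) = 0.9955·(0.0392 − 1) = -0.9565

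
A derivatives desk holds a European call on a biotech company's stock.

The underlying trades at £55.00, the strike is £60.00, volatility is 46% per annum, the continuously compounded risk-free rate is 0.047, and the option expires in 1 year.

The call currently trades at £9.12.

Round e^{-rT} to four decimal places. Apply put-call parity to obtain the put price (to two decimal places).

e^(−rT) = e^(−0.047·1) = 0.9541
Put-call parity: C − P = S − K·e^(−rT) = 55 − 60·0.9541 = 55 − 57.2460 = -2.2460
P = C − (C − P) = 9.12 − (-2.2460) = 11.3660

£11.37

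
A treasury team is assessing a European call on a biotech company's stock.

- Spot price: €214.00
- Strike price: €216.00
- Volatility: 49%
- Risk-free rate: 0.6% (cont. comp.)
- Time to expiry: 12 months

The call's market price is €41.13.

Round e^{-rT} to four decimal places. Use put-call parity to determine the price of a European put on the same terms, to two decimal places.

e^(−rT) = e^(−0.006·1) = 0.9940
Put-call parity: C − P = S − K·e^(−rT) = 214 − 216·0.9940 = 214 − 214.7040 = -0.7040
P = C − (C − P) = 41.13 − (-0.7040) = 41.8340

€41.83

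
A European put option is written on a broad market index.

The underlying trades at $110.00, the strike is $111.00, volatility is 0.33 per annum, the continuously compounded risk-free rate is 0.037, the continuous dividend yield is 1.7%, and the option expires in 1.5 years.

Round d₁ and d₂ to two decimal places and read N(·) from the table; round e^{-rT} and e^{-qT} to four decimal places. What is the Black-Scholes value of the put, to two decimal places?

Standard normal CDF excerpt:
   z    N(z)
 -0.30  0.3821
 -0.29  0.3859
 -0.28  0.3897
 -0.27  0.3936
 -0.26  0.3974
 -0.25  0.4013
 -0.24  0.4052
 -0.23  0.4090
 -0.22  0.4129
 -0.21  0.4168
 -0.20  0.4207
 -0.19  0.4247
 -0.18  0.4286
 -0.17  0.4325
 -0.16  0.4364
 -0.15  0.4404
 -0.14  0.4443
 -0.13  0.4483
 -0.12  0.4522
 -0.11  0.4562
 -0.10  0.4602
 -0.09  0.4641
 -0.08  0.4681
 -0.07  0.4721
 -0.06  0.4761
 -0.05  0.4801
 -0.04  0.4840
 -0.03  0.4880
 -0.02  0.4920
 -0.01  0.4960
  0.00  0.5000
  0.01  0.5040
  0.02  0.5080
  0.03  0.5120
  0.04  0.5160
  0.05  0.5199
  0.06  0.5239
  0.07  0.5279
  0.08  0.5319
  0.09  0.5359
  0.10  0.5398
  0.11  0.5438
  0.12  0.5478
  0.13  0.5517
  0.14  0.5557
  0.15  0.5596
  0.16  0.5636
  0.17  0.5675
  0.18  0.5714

$15.73

σ√T = 0.33·√1.5 = 0.4042
d₁ = [ln(110/111) + (0.037 − 0.017 + 0.33²/2)·1.5] / 0.4042 = [-0.0090 + 0.1117] / 0.4042 = 0.2539 → 0.25
d₂ = d₁ − σ√T = 0.2539 − 0.4042 = -0.1502 → -0.15
e^(−qT) = e^(−0.017·1.5) = 0.9748;  e^(−rT) = e^(−0.037·1.5) = 0.9460
N(−d₂) = N(0.15) = 0.5596;  N(−d₁) = N(-0.25) = 0.4013
P = 111·0.9460·0.5596 − 110·0.9748·0.4013 = 58.7614 − 43.0306 = 15.7308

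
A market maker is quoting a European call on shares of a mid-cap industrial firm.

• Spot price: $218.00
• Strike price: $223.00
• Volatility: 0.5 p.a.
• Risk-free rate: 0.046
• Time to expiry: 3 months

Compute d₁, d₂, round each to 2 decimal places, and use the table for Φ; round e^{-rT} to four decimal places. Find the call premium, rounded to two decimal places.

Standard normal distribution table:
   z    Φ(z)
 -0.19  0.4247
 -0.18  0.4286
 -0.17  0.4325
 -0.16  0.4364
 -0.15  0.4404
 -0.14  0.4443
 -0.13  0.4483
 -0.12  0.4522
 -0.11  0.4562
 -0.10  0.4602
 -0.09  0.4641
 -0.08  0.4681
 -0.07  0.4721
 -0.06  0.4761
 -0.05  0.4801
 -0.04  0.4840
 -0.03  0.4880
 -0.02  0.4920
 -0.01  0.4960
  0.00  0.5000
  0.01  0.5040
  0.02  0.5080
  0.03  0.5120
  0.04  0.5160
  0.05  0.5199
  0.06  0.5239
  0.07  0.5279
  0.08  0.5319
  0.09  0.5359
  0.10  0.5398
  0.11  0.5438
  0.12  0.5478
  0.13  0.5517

σ√T = 0.5·√0.25 = 0.2500
d₁ = [ln(218/223) + (0.046 + 0.5²/2)·0.25] / 0.2500 = [-0.0227 + 0.0427] / 0.2500 = 0.0803 which rounds to 0.08
d₂ = d₁ − σ√T = 0.0803 − 0.2500 = -0.1697 which rounds to -0.17
e^(−rT) = e^(−0.046·0.25) = 0.9886
N(d₁) = N(0.08) = 0.5319;  N(d₂) = N(-0.17) = 0.4325
C = 218·0.5319 − 223·0.9886·0.4325 = 115.9542 − 95.3480 = 20.6062

$20.61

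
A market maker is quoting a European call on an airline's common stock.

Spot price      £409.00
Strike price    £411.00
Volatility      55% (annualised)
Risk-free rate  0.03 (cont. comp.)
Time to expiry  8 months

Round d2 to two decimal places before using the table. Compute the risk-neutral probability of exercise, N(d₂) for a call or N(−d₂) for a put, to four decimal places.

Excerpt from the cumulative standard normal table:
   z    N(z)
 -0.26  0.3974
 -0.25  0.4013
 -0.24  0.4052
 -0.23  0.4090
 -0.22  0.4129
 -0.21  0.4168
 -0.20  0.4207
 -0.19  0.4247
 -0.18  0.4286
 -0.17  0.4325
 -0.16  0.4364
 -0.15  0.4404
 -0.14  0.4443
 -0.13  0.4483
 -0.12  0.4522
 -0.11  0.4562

σ√T = 0.55·√0.6667 = 0.4491
ln(S/K) + (r + σ²/2)T = ln(409/411) + (0.03 + 0.55²/2)·0.6667 = -0.0049 + 0.1208 = 0.1160
d₁ = 0.1160 / 0.4491 = 0.2582 → 0.26
d₂ = d₁ − σ√T = 0.2582 − 0.4491 = -0.1909 → -0.19
Risk-neutral Pr[S_T > K] = N(d₂) = N(-0.19) = 0.4247

0.4247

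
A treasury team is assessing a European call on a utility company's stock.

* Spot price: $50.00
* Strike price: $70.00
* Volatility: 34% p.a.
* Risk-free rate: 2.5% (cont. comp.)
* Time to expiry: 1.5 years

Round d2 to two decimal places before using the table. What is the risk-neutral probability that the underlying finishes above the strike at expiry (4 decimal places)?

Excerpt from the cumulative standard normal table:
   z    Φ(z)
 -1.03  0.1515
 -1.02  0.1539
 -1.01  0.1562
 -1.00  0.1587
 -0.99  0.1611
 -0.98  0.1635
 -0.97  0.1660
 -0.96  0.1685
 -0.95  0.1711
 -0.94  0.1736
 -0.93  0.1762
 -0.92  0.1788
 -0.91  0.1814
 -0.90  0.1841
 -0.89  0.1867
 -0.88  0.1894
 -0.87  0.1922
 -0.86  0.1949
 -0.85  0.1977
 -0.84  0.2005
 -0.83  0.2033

0.1762

T = 1.5;  σ√T = 0.4164
d₁ = [ln(50/70) + (0.025 + ½·0.34²)·1.5] / (σ√T) = (-0.3365 + 0.1242) / 0.4164 = -0.5098 ≈ -0.51
d₂ = -0.5098 − 0.4164 = -0.9262 ≈ -0.93
Risk-neutral Pr[S_T > K] = N(d₂) = N(-0.93) = 0.1762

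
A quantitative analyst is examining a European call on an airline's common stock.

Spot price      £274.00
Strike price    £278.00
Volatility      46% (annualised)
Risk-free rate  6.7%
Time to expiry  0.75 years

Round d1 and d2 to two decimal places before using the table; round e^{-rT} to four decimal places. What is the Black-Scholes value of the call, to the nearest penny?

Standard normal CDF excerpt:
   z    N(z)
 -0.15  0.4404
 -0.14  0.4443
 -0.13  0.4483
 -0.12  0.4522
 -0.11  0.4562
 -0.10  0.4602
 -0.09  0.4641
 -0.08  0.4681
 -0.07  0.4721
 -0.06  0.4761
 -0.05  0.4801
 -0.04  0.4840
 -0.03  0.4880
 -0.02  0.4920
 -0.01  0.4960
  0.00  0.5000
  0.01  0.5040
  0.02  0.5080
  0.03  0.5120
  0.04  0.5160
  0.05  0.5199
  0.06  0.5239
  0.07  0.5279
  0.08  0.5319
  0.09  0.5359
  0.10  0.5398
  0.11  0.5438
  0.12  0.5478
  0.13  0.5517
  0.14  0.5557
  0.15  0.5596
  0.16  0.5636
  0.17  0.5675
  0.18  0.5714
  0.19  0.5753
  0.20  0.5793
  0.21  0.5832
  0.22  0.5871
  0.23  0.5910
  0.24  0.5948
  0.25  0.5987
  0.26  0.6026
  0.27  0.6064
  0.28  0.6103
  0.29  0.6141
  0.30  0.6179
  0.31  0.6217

£47.65

σ√T = 0.46 × 0.8660 = 0.3984
d₁ = [ln(274/278) + (0.067 + ½·0.46²)·0.75] / (σ√T) = (-0.0145 + 0.1296) / 0.3984 = 0.2889 which rounds to 0.29
d₂ = 0.2889 − 0.3984 = -0.1094 which rounds to -0.11
exp(−rT) = exp(−0.067·0.75) = 0.9510
C = 274·N(0.29) − 278·0.9510·N(-0.11) = 274·0.6141 − 278·0.9510·0.4562 = 168.2634 − 120.6092 = 47.6542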